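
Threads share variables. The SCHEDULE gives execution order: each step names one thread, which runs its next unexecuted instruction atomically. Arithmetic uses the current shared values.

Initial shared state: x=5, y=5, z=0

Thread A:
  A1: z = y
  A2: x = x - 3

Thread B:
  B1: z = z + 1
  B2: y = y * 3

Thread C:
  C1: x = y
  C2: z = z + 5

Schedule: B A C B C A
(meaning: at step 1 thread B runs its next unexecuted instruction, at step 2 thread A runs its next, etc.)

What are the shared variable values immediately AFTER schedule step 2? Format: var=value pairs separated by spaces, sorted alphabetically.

Step 1: thread B executes B1 (z = z + 1). Shared: x=5 y=5 z=1. PCs: A@0 B@1 C@0
Step 2: thread A executes A1 (z = y). Shared: x=5 y=5 z=5. PCs: A@1 B@1 C@0

Answer: x=5 y=5 z=5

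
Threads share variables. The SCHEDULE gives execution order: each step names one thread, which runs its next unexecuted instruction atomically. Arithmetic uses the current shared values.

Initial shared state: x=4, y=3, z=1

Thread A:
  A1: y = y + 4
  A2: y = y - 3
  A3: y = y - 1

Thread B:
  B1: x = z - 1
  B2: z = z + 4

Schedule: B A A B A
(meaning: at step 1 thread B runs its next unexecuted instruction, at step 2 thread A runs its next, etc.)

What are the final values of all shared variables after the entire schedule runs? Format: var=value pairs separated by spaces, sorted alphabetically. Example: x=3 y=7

Answer: x=0 y=3 z=5

Derivation:
Step 1: thread B executes B1 (x = z - 1). Shared: x=0 y=3 z=1. PCs: A@0 B@1
Step 2: thread A executes A1 (y = y + 4). Shared: x=0 y=7 z=1. PCs: A@1 B@1
Step 3: thread A executes A2 (y = y - 3). Shared: x=0 y=4 z=1. PCs: A@2 B@1
Step 4: thread B executes B2 (z = z + 4). Shared: x=0 y=4 z=5. PCs: A@2 B@2
Step 5: thread A executes A3 (y = y - 1). Shared: x=0 y=3 z=5. PCs: A@3 B@2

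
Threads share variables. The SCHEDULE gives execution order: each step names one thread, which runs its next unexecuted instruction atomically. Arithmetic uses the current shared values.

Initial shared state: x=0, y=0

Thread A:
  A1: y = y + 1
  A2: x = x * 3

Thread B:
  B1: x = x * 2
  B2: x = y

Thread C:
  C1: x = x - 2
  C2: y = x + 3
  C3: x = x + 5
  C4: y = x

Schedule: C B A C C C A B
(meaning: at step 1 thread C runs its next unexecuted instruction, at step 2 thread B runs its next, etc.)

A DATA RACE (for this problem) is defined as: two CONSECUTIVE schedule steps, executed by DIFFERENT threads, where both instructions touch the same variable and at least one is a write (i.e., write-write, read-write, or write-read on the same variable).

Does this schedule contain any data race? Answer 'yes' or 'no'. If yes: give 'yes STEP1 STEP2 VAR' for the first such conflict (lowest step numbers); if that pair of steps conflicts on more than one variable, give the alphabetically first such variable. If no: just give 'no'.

Answer: yes 1 2 x

Derivation:
Steps 1,2: C(x = x - 2) vs B(x = x * 2). RACE on x (W-W).
Steps 2,3: B(r=x,w=x) vs A(r=y,w=y). No conflict.
Steps 3,4: A(y = y + 1) vs C(y = x + 3). RACE on y (W-W).
Steps 4,5: same thread (C). No race.
Steps 5,6: same thread (C). No race.
Steps 6,7: C(y = x) vs A(x = x * 3). RACE on x (R-W).
Steps 7,8: A(x = x * 3) vs B(x = y). RACE on x (W-W).
First conflict at steps 1,2.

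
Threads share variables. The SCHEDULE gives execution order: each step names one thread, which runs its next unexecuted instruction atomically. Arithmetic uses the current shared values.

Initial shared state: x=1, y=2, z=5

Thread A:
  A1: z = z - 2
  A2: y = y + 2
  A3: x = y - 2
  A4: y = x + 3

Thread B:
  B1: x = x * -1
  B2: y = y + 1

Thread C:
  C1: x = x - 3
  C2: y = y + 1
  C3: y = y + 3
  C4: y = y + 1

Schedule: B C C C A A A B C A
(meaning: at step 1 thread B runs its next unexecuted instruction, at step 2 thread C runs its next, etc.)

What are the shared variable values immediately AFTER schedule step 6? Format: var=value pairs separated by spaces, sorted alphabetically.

Answer: x=-4 y=8 z=3

Derivation:
Step 1: thread B executes B1 (x = x * -1). Shared: x=-1 y=2 z=5. PCs: A@0 B@1 C@0
Step 2: thread C executes C1 (x = x - 3). Shared: x=-4 y=2 z=5. PCs: A@0 B@1 C@1
Step 3: thread C executes C2 (y = y + 1). Shared: x=-4 y=3 z=5. PCs: A@0 B@1 C@2
Step 4: thread C executes C3 (y = y + 3). Shared: x=-4 y=6 z=5. PCs: A@0 B@1 C@3
Step 5: thread A executes A1 (z = z - 2). Shared: x=-4 y=6 z=3. PCs: A@1 B@1 C@3
Step 6: thread A executes A2 (y = y + 2). Shared: x=-4 y=8 z=3. PCs: A@2 B@1 C@3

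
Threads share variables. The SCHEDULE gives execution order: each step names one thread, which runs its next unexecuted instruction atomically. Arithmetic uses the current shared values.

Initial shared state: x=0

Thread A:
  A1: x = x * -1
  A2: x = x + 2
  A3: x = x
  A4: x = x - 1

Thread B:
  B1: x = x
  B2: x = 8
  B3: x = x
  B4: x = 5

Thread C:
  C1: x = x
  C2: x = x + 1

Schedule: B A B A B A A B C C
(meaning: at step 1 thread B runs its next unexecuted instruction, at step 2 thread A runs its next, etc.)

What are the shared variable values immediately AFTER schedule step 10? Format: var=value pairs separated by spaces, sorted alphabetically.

Answer: x=6

Derivation:
Step 1: thread B executes B1 (x = x). Shared: x=0. PCs: A@0 B@1 C@0
Step 2: thread A executes A1 (x = x * -1). Shared: x=0. PCs: A@1 B@1 C@0
Step 3: thread B executes B2 (x = 8). Shared: x=8. PCs: A@1 B@2 C@0
Step 4: thread A executes A2 (x = x + 2). Shared: x=10. PCs: A@2 B@2 C@0
Step 5: thread B executes B3 (x = x). Shared: x=10. PCs: A@2 B@3 C@0
Step 6: thread A executes A3 (x = x). Shared: x=10. PCs: A@3 B@3 C@0
Step 7: thread A executes A4 (x = x - 1). Shared: x=9. PCs: A@4 B@3 C@0
Step 8: thread B executes B4 (x = 5). Shared: x=5. PCs: A@4 B@4 C@0
Step 9: thread C executes C1 (x = x). Shared: x=5. PCs: A@4 B@4 C@1
Step 10: thread C executes C2 (x = x + 1). Shared: x=6. PCs: A@4 B@4 C@2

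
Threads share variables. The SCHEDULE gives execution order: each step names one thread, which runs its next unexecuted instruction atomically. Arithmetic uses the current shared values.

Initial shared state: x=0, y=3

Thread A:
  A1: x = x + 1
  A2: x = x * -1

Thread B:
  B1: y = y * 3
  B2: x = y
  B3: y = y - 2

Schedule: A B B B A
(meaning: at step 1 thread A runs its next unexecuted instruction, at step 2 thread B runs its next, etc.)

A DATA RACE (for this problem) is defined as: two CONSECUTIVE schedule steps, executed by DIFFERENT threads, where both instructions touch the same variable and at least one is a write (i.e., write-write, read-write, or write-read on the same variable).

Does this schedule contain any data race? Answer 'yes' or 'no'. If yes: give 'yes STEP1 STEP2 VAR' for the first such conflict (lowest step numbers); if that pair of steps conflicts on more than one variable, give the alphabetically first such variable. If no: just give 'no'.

Answer: no

Derivation:
Steps 1,2: A(r=x,w=x) vs B(r=y,w=y). No conflict.
Steps 2,3: same thread (B). No race.
Steps 3,4: same thread (B). No race.
Steps 4,5: B(r=y,w=y) vs A(r=x,w=x). No conflict.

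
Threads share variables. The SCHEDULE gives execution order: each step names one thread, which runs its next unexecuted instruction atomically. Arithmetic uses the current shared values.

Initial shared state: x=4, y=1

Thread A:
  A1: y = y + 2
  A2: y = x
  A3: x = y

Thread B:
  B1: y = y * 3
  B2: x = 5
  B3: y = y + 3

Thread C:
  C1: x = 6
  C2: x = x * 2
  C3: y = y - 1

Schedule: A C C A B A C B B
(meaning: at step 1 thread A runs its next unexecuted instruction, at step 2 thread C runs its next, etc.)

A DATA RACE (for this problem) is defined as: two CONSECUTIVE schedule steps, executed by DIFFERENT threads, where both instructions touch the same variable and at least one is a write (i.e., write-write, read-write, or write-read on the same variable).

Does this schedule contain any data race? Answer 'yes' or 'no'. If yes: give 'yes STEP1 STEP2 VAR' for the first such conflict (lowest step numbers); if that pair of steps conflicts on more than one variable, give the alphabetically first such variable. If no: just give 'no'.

Steps 1,2: A(r=y,w=y) vs C(r=-,w=x). No conflict.
Steps 2,3: same thread (C). No race.
Steps 3,4: C(x = x * 2) vs A(y = x). RACE on x (W-R).
Steps 4,5: A(y = x) vs B(y = y * 3). RACE on y (W-W).
Steps 5,6: B(y = y * 3) vs A(x = y). RACE on y (W-R).
Steps 6,7: A(x = y) vs C(y = y - 1). RACE on y (R-W).
Steps 7,8: C(r=y,w=y) vs B(r=-,w=x). No conflict.
Steps 8,9: same thread (B). No race.
First conflict at steps 3,4.

Answer: yes 3 4 x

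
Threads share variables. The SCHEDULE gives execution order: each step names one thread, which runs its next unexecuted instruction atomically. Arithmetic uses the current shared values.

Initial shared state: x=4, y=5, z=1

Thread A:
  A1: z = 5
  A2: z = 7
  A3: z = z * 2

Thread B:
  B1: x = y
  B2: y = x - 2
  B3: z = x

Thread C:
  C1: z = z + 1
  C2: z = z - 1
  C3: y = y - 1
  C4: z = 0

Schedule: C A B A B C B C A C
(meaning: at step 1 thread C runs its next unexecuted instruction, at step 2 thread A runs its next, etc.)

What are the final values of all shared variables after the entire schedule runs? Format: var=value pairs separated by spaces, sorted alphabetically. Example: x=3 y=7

Step 1: thread C executes C1 (z = z + 1). Shared: x=4 y=5 z=2. PCs: A@0 B@0 C@1
Step 2: thread A executes A1 (z = 5). Shared: x=4 y=5 z=5. PCs: A@1 B@0 C@1
Step 3: thread B executes B1 (x = y). Shared: x=5 y=5 z=5. PCs: A@1 B@1 C@1
Step 4: thread A executes A2 (z = 7). Shared: x=5 y=5 z=7. PCs: A@2 B@1 C@1
Step 5: thread B executes B2 (y = x - 2). Shared: x=5 y=3 z=7. PCs: A@2 B@2 C@1
Step 6: thread C executes C2 (z = z - 1). Shared: x=5 y=3 z=6. PCs: A@2 B@2 C@2
Step 7: thread B executes B3 (z = x). Shared: x=5 y=3 z=5. PCs: A@2 B@3 C@2
Step 8: thread C executes C3 (y = y - 1). Shared: x=5 y=2 z=5. PCs: A@2 B@3 C@3
Step 9: thread A executes A3 (z = z * 2). Shared: x=5 y=2 z=10. PCs: A@3 B@3 C@3
Step 10: thread C executes C4 (z = 0). Shared: x=5 y=2 z=0. PCs: A@3 B@3 C@4

Answer: x=5 y=2 z=0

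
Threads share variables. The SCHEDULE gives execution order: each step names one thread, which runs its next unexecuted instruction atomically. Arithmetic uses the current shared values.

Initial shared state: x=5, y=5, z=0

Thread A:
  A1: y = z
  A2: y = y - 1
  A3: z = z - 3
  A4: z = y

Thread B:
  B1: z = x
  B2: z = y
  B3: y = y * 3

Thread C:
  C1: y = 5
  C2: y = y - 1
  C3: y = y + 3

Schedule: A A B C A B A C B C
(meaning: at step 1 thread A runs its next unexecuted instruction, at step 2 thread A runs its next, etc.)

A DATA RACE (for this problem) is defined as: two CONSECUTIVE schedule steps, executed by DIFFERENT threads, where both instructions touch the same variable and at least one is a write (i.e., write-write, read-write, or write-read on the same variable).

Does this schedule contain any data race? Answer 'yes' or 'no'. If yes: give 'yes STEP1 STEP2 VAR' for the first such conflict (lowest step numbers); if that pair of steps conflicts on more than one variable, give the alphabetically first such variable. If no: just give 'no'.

Answer: yes 5 6 z

Derivation:
Steps 1,2: same thread (A). No race.
Steps 2,3: A(r=y,w=y) vs B(r=x,w=z). No conflict.
Steps 3,4: B(r=x,w=z) vs C(r=-,w=y). No conflict.
Steps 4,5: C(r=-,w=y) vs A(r=z,w=z). No conflict.
Steps 5,6: A(z = z - 3) vs B(z = y). RACE on z (W-W).
Steps 6,7: B(z = y) vs A(z = y). RACE on z (W-W).
Steps 7,8: A(z = y) vs C(y = y - 1). RACE on y (R-W).
Steps 8,9: C(y = y - 1) vs B(y = y * 3). RACE on y (W-W).
Steps 9,10: B(y = y * 3) vs C(y = y + 3). RACE on y (W-W).
First conflict at steps 5,6.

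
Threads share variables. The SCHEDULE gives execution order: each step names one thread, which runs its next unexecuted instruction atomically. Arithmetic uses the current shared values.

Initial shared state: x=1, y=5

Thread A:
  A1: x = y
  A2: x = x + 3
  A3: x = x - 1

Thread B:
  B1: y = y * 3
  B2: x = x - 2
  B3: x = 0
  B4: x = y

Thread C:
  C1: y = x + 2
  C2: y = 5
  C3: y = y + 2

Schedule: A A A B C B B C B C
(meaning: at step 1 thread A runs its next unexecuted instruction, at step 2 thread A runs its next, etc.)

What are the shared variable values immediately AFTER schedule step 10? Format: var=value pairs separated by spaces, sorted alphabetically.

Answer: x=5 y=7

Derivation:
Step 1: thread A executes A1 (x = y). Shared: x=5 y=5. PCs: A@1 B@0 C@0
Step 2: thread A executes A2 (x = x + 3). Shared: x=8 y=5. PCs: A@2 B@0 C@0
Step 3: thread A executes A3 (x = x - 1). Shared: x=7 y=5. PCs: A@3 B@0 C@0
Step 4: thread B executes B1 (y = y * 3). Shared: x=7 y=15. PCs: A@3 B@1 C@0
Step 5: thread C executes C1 (y = x + 2). Shared: x=7 y=9. PCs: A@3 B@1 C@1
Step 6: thread B executes B2 (x = x - 2). Shared: x=5 y=9. PCs: A@3 B@2 C@1
Step 7: thread B executes B3 (x = 0). Shared: x=0 y=9. PCs: A@3 B@3 C@1
Step 8: thread C executes C2 (y = 5). Shared: x=0 y=5. PCs: A@3 B@3 C@2
Step 9: thread B executes B4 (x = y). Shared: x=5 y=5. PCs: A@3 B@4 C@2
Step 10: thread C executes C3 (y = y + 2). Shared: x=5 y=7. PCs: A@3 B@4 C@3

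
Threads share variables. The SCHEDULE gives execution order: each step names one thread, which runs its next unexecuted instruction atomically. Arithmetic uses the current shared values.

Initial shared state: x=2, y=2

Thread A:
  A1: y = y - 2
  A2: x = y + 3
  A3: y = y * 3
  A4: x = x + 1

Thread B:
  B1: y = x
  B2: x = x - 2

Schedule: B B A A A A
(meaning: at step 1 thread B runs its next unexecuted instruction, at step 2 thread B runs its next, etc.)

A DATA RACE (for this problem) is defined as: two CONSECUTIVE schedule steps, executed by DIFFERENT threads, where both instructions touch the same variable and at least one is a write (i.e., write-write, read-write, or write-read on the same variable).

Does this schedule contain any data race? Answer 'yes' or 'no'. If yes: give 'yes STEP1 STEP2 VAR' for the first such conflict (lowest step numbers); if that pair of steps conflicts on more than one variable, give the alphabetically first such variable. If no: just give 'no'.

Steps 1,2: same thread (B). No race.
Steps 2,3: B(r=x,w=x) vs A(r=y,w=y). No conflict.
Steps 3,4: same thread (A). No race.
Steps 4,5: same thread (A). No race.
Steps 5,6: same thread (A). No race.

Answer: no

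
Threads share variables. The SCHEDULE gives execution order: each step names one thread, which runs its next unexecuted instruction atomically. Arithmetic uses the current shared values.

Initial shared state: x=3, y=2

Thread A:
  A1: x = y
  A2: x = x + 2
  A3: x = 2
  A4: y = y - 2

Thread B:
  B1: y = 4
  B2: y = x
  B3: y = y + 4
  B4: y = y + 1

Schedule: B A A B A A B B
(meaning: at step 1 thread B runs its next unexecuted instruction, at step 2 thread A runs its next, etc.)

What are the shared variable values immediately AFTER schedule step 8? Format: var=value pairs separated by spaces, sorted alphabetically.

Step 1: thread B executes B1 (y = 4). Shared: x=3 y=4. PCs: A@0 B@1
Step 2: thread A executes A1 (x = y). Shared: x=4 y=4. PCs: A@1 B@1
Step 3: thread A executes A2 (x = x + 2). Shared: x=6 y=4. PCs: A@2 B@1
Step 4: thread B executes B2 (y = x). Shared: x=6 y=6. PCs: A@2 B@2
Step 5: thread A executes A3 (x = 2). Shared: x=2 y=6. PCs: A@3 B@2
Step 6: thread A executes A4 (y = y - 2). Shared: x=2 y=4. PCs: A@4 B@2
Step 7: thread B executes B3 (y = y + 4). Shared: x=2 y=8. PCs: A@4 B@3
Step 8: thread B executes B4 (y = y + 1). Shared: x=2 y=9. PCs: A@4 B@4

Answer: x=2 y=9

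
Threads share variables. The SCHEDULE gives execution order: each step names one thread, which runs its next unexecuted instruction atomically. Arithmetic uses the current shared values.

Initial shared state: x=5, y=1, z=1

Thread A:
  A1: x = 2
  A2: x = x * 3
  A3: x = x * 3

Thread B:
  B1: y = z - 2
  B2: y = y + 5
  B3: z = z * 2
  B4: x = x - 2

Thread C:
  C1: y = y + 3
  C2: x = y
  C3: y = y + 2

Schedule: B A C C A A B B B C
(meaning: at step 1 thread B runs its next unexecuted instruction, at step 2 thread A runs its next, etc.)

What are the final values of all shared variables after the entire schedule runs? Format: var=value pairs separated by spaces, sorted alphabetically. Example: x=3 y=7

Answer: x=16 y=9 z=2

Derivation:
Step 1: thread B executes B1 (y = z - 2). Shared: x=5 y=-1 z=1. PCs: A@0 B@1 C@0
Step 2: thread A executes A1 (x = 2). Shared: x=2 y=-1 z=1. PCs: A@1 B@1 C@0
Step 3: thread C executes C1 (y = y + 3). Shared: x=2 y=2 z=1. PCs: A@1 B@1 C@1
Step 4: thread C executes C2 (x = y). Shared: x=2 y=2 z=1. PCs: A@1 B@1 C@2
Step 5: thread A executes A2 (x = x * 3). Shared: x=6 y=2 z=1. PCs: A@2 B@1 C@2
Step 6: thread A executes A3 (x = x * 3). Shared: x=18 y=2 z=1. PCs: A@3 B@1 C@2
Step 7: thread B executes B2 (y = y + 5). Shared: x=18 y=7 z=1. PCs: A@3 B@2 C@2
Step 8: thread B executes B3 (z = z * 2). Shared: x=18 y=7 z=2. PCs: A@3 B@3 C@2
Step 9: thread B executes B4 (x = x - 2). Shared: x=16 y=7 z=2. PCs: A@3 B@4 C@2
Step 10: thread C executes C3 (y = y + 2). Shared: x=16 y=9 z=2. PCs: A@3 B@4 C@3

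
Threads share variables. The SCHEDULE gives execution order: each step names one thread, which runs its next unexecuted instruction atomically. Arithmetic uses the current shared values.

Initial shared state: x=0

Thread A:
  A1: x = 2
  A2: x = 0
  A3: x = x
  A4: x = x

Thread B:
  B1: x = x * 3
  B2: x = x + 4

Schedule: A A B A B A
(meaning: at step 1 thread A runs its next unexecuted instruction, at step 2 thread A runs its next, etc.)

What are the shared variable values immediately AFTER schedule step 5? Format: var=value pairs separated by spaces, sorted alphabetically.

Step 1: thread A executes A1 (x = 2). Shared: x=2. PCs: A@1 B@0
Step 2: thread A executes A2 (x = 0). Shared: x=0. PCs: A@2 B@0
Step 3: thread B executes B1 (x = x * 3). Shared: x=0. PCs: A@2 B@1
Step 4: thread A executes A3 (x = x). Shared: x=0. PCs: A@3 B@1
Step 5: thread B executes B2 (x = x + 4). Shared: x=4. PCs: A@3 B@2

Answer: x=4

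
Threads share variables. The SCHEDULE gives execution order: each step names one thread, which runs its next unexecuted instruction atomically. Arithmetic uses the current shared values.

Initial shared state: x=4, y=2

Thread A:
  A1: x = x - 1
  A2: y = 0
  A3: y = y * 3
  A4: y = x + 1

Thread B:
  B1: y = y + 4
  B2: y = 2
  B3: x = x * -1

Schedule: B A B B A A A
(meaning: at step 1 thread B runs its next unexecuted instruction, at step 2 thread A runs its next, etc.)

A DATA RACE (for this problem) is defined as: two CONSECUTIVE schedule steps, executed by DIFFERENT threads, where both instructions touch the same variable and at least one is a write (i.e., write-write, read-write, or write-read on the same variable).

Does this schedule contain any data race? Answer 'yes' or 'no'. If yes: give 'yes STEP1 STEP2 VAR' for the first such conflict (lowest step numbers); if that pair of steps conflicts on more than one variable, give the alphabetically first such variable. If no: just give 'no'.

Steps 1,2: B(r=y,w=y) vs A(r=x,w=x). No conflict.
Steps 2,3: A(r=x,w=x) vs B(r=-,w=y). No conflict.
Steps 3,4: same thread (B). No race.
Steps 4,5: B(r=x,w=x) vs A(r=-,w=y). No conflict.
Steps 5,6: same thread (A). No race.
Steps 6,7: same thread (A). No race.

Answer: no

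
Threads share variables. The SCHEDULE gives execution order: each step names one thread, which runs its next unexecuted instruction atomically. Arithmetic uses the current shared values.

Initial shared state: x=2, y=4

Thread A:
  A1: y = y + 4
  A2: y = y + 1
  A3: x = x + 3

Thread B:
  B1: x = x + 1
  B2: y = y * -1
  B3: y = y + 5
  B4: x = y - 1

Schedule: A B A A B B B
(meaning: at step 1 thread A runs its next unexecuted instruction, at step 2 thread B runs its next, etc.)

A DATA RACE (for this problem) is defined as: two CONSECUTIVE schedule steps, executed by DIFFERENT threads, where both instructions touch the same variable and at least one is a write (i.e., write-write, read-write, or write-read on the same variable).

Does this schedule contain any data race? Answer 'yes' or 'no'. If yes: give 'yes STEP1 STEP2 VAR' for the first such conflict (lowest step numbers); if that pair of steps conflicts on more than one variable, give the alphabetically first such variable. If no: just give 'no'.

Answer: no

Derivation:
Steps 1,2: A(r=y,w=y) vs B(r=x,w=x). No conflict.
Steps 2,3: B(r=x,w=x) vs A(r=y,w=y). No conflict.
Steps 3,4: same thread (A). No race.
Steps 4,5: A(r=x,w=x) vs B(r=y,w=y). No conflict.
Steps 5,6: same thread (B). No race.
Steps 6,7: same thread (B). No race.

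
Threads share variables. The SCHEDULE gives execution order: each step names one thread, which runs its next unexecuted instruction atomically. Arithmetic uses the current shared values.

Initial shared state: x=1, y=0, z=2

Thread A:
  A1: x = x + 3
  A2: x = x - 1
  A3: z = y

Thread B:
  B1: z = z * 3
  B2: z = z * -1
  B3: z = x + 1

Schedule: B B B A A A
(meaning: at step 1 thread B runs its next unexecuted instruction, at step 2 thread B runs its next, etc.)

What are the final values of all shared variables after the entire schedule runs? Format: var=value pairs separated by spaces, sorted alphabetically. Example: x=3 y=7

Step 1: thread B executes B1 (z = z * 3). Shared: x=1 y=0 z=6. PCs: A@0 B@1
Step 2: thread B executes B2 (z = z * -1). Shared: x=1 y=0 z=-6. PCs: A@0 B@2
Step 3: thread B executes B3 (z = x + 1). Shared: x=1 y=0 z=2. PCs: A@0 B@3
Step 4: thread A executes A1 (x = x + 3). Shared: x=4 y=0 z=2. PCs: A@1 B@3
Step 5: thread A executes A2 (x = x - 1). Shared: x=3 y=0 z=2. PCs: A@2 B@3
Step 6: thread A executes A3 (z = y). Shared: x=3 y=0 z=0. PCs: A@3 B@3

Answer: x=3 y=0 z=0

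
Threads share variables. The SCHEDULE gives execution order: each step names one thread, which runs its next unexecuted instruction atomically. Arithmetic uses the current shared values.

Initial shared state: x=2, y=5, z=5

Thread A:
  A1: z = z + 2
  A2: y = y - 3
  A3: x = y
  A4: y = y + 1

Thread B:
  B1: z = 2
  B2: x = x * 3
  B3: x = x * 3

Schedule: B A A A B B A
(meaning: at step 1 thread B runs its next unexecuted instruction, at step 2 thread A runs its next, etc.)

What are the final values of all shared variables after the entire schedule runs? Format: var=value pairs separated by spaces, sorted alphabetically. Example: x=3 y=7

Answer: x=18 y=3 z=4

Derivation:
Step 1: thread B executes B1 (z = 2). Shared: x=2 y=5 z=2. PCs: A@0 B@1
Step 2: thread A executes A1 (z = z + 2). Shared: x=2 y=5 z=4. PCs: A@1 B@1
Step 3: thread A executes A2 (y = y - 3). Shared: x=2 y=2 z=4. PCs: A@2 B@1
Step 4: thread A executes A3 (x = y). Shared: x=2 y=2 z=4. PCs: A@3 B@1
Step 5: thread B executes B2 (x = x * 3). Shared: x=6 y=2 z=4. PCs: A@3 B@2
Step 6: thread B executes B3 (x = x * 3). Shared: x=18 y=2 z=4. PCs: A@3 B@3
Step 7: thread A executes A4 (y = y + 1). Shared: x=18 y=3 z=4. PCs: A@4 B@3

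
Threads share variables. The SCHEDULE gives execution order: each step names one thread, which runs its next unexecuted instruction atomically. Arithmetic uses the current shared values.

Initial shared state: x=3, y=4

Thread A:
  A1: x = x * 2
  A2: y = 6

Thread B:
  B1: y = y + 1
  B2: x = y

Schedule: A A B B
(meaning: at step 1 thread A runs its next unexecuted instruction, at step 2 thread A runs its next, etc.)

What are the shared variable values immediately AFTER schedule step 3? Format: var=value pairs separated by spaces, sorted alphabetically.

Step 1: thread A executes A1 (x = x * 2). Shared: x=6 y=4. PCs: A@1 B@0
Step 2: thread A executes A2 (y = 6). Shared: x=6 y=6. PCs: A@2 B@0
Step 3: thread B executes B1 (y = y + 1). Shared: x=6 y=7. PCs: A@2 B@1

Answer: x=6 y=7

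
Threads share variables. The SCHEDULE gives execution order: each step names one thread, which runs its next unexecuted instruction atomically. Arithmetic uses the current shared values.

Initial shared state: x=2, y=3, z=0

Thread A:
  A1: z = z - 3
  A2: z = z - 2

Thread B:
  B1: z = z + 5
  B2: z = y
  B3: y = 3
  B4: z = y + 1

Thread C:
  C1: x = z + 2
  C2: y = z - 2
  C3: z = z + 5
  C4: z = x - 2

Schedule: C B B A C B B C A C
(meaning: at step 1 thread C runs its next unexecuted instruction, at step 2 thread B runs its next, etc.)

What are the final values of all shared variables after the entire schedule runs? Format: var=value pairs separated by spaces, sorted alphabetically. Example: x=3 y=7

Step 1: thread C executes C1 (x = z + 2). Shared: x=2 y=3 z=0. PCs: A@0 B@0 C@1
Step 2: thread B executes B1 (z = z + 5). Shared: x=2 y=3 z=5. PCs: A@0 B@1 C@1
Step 3: thread B executes B2 (z = y). Shared: x=2 y=3 z=3. PCs: A@0 B@2 C@1
Step 4: thread A executes A1 (z = z - 3). Shared: x=2 y=3 z=0. PCs: A@1 B@2 C@1
Step 5: thread C executes C2 (y = z - 2). Shared: x=2 y=-2 z=0. PCs: A@1 B@2 C@2
Step 6: thread B executes B3 (y = 3). Shared: x=2 y=3 z=0. PCs: A@1 B@3 C@2
Step 7: thread B executes B4 (z = y + 1). Shared: x=2 y=3 z=4. PCs: A@1 B@4 C@2
Step 8: thread C executes C3 (z = z + 5). Shared: x=2 y=3 z=9. PCs: A@1 B@4 C@3
Step 9: thread A executes A2 (z = z - 2). Shared: x=2 y=3 z=7. PCs: A@2 B@4 C@3
Step 10: thread C executes C4 (z = x - 2). Shared: x=2 y=3 z=0. PCs: A@2 B@4 C@4

Answer: x=2 y=3 z=0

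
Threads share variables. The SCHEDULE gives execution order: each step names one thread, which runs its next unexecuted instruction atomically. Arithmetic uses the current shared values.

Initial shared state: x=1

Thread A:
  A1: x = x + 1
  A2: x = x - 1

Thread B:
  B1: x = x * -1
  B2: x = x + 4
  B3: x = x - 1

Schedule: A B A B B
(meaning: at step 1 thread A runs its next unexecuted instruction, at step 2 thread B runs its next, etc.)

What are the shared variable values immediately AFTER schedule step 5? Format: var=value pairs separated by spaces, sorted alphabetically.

Answer: x=0

Derivation:
Step 1: thread A executes A1 (x = x + 1). Shared: x=2. PCs: A@1 B@0
Step 2: thread B executes B1 (x = x * -1). Shared: x=-2. PCs: A@1 B@1
Step 3: thread A executes A2 (x = x - 1). Shared: x=-3. PCs: A@2 B@1
Step 4: thread B executes B2 (x = x + 4). Shared: x=1. PCs: A@2 B@2
Step 5: thread B executes B3 (x = x - 1). Shared: x=0. PCs: A@2 B@3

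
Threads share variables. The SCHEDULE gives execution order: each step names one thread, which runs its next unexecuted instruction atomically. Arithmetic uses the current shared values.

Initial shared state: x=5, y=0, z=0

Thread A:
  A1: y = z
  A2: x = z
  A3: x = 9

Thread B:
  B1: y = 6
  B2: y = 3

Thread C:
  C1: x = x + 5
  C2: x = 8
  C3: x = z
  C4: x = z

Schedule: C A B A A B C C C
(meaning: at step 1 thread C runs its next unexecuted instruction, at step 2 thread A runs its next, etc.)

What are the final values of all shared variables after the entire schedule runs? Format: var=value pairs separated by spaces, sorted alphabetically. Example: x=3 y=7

Step 1: thread C executes C1 (x = x + 5). Shared: x=10 y=0 z=0. PCs: A@0 B@0 C@1
Step 2: thread A executes A1 (y = z). Shared: x=10 y=0 z=0. PCs: A@1 B@0 C@1
Step 3: thread B executes B1 (y = 6). Shared: x=10 y=6 z=0. PCs: A@1 B@1 C@1
Step 4: thread A executes A2 (x = z). Shared: x=0 y=6 z=0. PCs: A@2 B@1 C@1
Step 5: thread A executes A3 (x = 9). Shared: x=9 y=6 z=0. PCs: A@3 B@1 C@1
Step 6: thread B executes B2 (y = 3). Shared: x=9 y=3 z=0. PCs: A@3 B@2 C@1
Step 7: thread C executes C2 (x = 8). Shared: x=8 y=3 z=0. PCs: A@3 B@2 C@2
Step 8: thread C executes C3 (x = z). Shared: x=0 y=3 z=0. PCs: A@3 B@2 C@3
Step 9: thread C executes C4 (x = z). Shared: x=0 y=3 z=0. PCs: A@3 B@2 C@4

Answer: x=0 y=3 z=0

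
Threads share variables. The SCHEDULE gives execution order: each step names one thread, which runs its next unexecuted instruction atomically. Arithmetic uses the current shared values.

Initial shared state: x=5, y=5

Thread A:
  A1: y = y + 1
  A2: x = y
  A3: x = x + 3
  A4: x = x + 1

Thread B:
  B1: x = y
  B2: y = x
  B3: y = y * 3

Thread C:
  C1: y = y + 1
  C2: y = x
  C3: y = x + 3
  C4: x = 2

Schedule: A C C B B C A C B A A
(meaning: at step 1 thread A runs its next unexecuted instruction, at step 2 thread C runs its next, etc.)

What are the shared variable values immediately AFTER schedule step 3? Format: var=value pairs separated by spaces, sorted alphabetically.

Step 1: thread A executes A1 (y = y + 1). Shared: x=5 y=6. PCs: A@1 B@0 C@0
Step 2: thread C executes C1 (y = y + 1). Shared: x=5 y=7. PCs: A@1 B@0 C@1
Step 3: thread C executes C2 (y = x). Shared: x=5 y=5. PCs: A@1 B@0 C@2

Answer: x=5 y=5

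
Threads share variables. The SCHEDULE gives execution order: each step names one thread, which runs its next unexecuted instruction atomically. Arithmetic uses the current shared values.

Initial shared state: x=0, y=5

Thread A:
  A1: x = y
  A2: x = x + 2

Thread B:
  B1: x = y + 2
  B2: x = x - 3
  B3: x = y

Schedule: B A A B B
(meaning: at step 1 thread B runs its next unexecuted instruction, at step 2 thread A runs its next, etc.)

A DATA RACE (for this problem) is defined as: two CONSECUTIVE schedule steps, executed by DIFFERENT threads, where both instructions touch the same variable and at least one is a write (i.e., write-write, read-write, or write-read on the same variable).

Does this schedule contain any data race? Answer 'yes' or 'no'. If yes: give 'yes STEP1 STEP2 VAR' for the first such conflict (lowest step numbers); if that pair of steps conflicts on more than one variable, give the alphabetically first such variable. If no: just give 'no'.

Answer: yes 1 2 x

Derivation:
Steps 1,2: B(x = y + 2) vs A(x = y). RACE on x (W-W).
Steps 2,3: same thread (A). No race.
Steps 3,4: A(x = x + 2) vs B(x = x - 3). RACE on x (W-W).
Steps 4,5: same thread (B). No race.
First conflict at steps 1,2.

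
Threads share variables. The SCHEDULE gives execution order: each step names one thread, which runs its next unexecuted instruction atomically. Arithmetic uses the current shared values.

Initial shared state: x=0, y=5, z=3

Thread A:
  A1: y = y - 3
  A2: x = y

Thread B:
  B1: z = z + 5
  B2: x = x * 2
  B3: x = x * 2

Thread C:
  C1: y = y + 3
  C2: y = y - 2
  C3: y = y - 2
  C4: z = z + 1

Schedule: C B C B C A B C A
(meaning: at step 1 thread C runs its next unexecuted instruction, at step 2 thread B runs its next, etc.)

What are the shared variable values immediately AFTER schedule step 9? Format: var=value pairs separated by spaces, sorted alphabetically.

Answer: x=1 y=1 z=9

Derivation:
Step 1: thread C executes C1 (y = y + 3). Shared: x=0 y=8 z=3. PCs: A@0 B@0 C@1
Step 2: thread B executes B1 (z = z + 5). Shared: x=0 y=8 z=8. PCs: A@0 B@1 C@1
Step 3: thread C executes C2 (y = y - 2). Shared: x=0 y=6 z=8. PCs: A@0 B@1 C@2
Step 4: thread B executes B2 (x = x * 2). Shared: x=0 y=6 z=8. PCs: A@0 B@2 C@2
Step 5: thread C executes C3 (y = y - 2). Shared: x=0 y=4 z=8. PCs: A@0 B@2 C@3
Step 6: thread A executes A1 (y = y - 3). Shared: x=0 y=1 z=8. PCs: A@1 B@2 C@3
Step 7: thread B executes B3 (x = x * 2). Shared: x=0 y=1 z=8. PCs: A@1 B@3 C@3
Step 8: thread C executes C4 (z = z + 1). Shared: x=0 y=1 z=9. PCs: A@1 B@3 C@4
Step 9: thread A executes A2 (x = y). Shared: x=1 y=1 z=9. PCs: A@2 B@3 C@4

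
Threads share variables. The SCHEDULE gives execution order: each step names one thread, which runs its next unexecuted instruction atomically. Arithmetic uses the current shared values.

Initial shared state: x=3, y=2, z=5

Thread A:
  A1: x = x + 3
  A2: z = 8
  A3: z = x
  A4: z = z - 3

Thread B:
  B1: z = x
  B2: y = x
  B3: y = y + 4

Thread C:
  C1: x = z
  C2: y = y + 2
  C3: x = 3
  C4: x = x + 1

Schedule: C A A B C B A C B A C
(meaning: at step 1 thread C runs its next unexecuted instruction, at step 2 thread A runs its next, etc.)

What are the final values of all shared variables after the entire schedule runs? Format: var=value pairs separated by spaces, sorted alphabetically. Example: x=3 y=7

Step 1: thread C executes C1 (x = z). Shared: x=5 y=2 z=5. PCs: A@0 B@0 C@1
Step 2: thread A executes A1 (x = x + 3). Shared: x=8 y=2 z=5. PCs: A@1 B@0 C@1
Step 3: thread A executes A2 (z = 8). Shared: x=8 y=2 z=8. PCs: A@2 B@0 C@1
Step 4: thread B executes B1 (z = x). Shared: x=8 y=2 z=8. PCs: A@2 B@1 C@1
Step 5: thread C executes C2 (y = y + 2). Shared: x=8 y=4 z=8. PCs: A@2 B@1 C@2
Step 6: thread B executes B2 (y = x). Shared: x=8 y=8 z=8. PCs: A@2 B@2 C@2
Step 7: thread A executes A3 (z = x). Shared: x=8 y=8 z=8. PCs: A@3 B@2 C@2
Step 8: thread C executes C3 (x = 3). Shared: x=3 y=8 z=8. PCs: A@3 B@2 C@3
Step 9: thread B executes B3 (y = y + 4). Shared: x=3 y=12 z=8. PCs: A@3 B@3 C@3
Step 10: thread A executes A4 (z = z - 3). Shared: x=3 y=12 z=5. PCs: A@4 B@3 C@3
Step 11: thread C executes C4 (x = x + 1). Shared: x=4 y=12 z=5. PCs: A@4 B@3 C@4

Answer: x=4 y=12 z=5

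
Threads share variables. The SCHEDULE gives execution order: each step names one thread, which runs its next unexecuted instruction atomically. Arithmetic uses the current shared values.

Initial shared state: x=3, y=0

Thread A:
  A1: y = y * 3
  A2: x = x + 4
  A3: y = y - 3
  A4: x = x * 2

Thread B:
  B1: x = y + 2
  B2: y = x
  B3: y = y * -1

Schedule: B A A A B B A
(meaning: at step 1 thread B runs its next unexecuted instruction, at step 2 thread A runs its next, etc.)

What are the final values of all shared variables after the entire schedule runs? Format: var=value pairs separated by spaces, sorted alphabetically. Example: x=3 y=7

Step 1: thread B executes B1 (x = y + 2). Shared: x=2 y=0. PCs: A@0 B@1
Step 2: thread A executes A1 (y = y * 3). Shared: x=2 y=0. PCs: A@1 B@1
Step 3: thread A executes A2 (x = x + 4). Shared: x=6 y=0. PCs: A@2 B@1
Step 4: thread A executes A3 (y = y - 3). Shared: x=6 y=-3. PCs: A@3 B@1
Step 5: thread B executes B2 (y = x). Shared: x=6 y=6. PCs: A@3 B@2
Step 6: thread B executes B3 (y = y * -1). Shared: x=6 y=-6. PCs: A@3 B@3
Step 7: thread A executes A4 (x = x * 2). Shared: x=12 y=-6. PCs: A@4 B@3

Answer: x=12 y=-6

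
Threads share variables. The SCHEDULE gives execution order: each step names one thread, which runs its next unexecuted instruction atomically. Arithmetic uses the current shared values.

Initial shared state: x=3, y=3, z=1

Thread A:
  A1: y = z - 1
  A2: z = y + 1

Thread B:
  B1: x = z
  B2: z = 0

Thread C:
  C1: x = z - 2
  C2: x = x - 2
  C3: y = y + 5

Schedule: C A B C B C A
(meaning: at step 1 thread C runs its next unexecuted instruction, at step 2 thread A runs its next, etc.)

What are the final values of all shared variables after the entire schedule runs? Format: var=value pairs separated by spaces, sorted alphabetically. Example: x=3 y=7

Answer: x=-1 y=5 z=6

Derivation:
Step 1: thread C executes C1 (x = z - 2). Shared: x=-1 y=3 z=1. PCs: A@0 B@0 C@1
Step 2: thread A executes A1 (y = z - 1). Shared: x=-1 y=0 z=1. PCs: A@1 B@0 C@1
Step 3: thread B executes B1 (x = z). Shared: x=1 y=0 z=1. PCs: A@1 B@1 C@1
Step 4: thread C executes C2 (x = x - 2). Shared: x=-1 y=0 z=1. PCs: A@1 B@1 C@2
Step 5: thread B executes B2 (z = 0). Shared: x=-1 y=0 z=0. PCs: A@1 B@2 C@2
Step 6: thread C executes C3 (y = y + 5). Shared: x=-1 y=5 z=0. PCs: A@1 B@2 C@3
Step 7: thread A executes A2 (z = y + 1). Shared: x=-1 y=5 z=6. PCs: A@2 B@2 C@3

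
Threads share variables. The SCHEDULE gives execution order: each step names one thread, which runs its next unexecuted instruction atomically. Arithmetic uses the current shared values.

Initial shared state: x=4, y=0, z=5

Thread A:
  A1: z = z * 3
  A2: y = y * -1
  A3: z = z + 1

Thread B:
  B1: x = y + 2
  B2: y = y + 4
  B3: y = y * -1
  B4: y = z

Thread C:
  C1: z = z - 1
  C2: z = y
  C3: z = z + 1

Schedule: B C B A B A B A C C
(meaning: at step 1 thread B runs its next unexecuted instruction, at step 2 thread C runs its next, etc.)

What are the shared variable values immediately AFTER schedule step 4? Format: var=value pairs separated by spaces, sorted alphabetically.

Answer: x=2 y=4 z=12

Derivation:
Step 1: thread B executes B1 (x = y + 2). Shared: x=2 y=0 z=5. PCs: A@0 B@1 C@0
Step 2: thread C executes C1 (z = z - 1). Shared: x=2 y=0 z=4. PCs: A@0 B@1 C@1
Step 3: thread B executes B2 (y = y + 4). Shared: x=2 y=4 z=4. PCs: A@0 B@2 C@1
Step 4: thread A executes A1 (z = z * 3). Shared: x=2 y=4 z=12. PCs: A@1 B@2 C@1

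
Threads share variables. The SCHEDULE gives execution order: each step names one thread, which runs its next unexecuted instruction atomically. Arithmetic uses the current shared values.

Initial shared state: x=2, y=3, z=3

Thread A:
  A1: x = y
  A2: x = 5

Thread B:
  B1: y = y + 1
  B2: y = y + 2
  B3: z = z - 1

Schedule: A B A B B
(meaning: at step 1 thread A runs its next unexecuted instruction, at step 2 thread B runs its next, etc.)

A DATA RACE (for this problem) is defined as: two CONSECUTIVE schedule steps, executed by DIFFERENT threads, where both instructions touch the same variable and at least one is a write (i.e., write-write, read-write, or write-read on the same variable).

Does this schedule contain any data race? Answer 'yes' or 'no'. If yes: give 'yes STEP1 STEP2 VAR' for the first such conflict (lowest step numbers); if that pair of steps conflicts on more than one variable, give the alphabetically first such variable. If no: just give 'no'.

Answer: yes 1 2 y

Derivation:
Steps 1,2: A(x = y) vs B(y = y + 1). RACE on y (R-W).
Steps 2,3: B(r=y,w=y) vs A(r=-,w=x). No conflict.
Steps 3,4: A(r=-,w=x) vs B(r=y,w=y). No conflict.
Steps 4,5: same thread (B). No race.
First conflict at steps 1,2.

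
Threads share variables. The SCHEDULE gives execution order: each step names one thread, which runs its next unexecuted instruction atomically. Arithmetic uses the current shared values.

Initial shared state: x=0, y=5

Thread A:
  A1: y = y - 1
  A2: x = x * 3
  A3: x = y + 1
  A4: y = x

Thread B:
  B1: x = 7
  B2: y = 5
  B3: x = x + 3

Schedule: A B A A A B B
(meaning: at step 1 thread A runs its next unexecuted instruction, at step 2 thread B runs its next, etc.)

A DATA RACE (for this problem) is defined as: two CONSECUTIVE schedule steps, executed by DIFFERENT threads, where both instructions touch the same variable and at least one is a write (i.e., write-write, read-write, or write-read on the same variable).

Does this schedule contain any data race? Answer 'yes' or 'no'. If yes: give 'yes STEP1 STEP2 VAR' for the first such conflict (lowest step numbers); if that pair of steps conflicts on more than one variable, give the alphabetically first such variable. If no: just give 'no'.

Steps 1,2: A(r=y,w=y) vs B(r=-,w=x). No conflict.
Steps 2,3: B(x = 7) vs A(x = x * 3). RACE on x (W-W).
Steps 3,4: same thread (A). No race.
Steps 4,5: same thread (A). No race.
Steps 5,6: A(y = x) vs B(y = 5). RACE on y (W-W).
Steps 6,7: same thread (B). No race.
First conflict at steps 2,3.

Answer: yes 2 3 x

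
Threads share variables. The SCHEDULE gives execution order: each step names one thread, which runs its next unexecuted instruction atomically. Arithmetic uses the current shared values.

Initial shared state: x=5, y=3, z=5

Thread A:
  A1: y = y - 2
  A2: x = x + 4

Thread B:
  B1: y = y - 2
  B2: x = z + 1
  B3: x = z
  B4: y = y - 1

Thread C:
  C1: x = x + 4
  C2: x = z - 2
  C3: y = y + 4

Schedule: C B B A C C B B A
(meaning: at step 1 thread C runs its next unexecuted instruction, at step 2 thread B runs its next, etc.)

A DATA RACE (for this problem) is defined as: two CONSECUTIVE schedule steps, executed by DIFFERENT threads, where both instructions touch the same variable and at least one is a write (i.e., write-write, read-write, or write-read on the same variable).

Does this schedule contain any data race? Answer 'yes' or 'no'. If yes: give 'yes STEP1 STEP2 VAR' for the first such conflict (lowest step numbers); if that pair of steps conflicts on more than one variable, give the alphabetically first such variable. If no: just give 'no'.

Answer: no

Derivation:
Steps 1,2: C(r=x,w=x) vs B(r=y,w=y). No conflict.
Steps 2,3: same thread (B). No race.
Steps 3,4: B(r=z,w=x) vs A(r=y,w=y). No conflict.
Steps 4,5: A(r=y,w=y) vs C(r=z,w=x). No conflict.
Steps 5,6: same thread (C). No race.
Steps 6,7: C(r=y,w=y) vs B(r=z,w=x). No conflict.
Steps 7,8: same thread (B). No race.
Steps 8,9: B(r=y,w=y) vs A(r=x,w=x). No conflict.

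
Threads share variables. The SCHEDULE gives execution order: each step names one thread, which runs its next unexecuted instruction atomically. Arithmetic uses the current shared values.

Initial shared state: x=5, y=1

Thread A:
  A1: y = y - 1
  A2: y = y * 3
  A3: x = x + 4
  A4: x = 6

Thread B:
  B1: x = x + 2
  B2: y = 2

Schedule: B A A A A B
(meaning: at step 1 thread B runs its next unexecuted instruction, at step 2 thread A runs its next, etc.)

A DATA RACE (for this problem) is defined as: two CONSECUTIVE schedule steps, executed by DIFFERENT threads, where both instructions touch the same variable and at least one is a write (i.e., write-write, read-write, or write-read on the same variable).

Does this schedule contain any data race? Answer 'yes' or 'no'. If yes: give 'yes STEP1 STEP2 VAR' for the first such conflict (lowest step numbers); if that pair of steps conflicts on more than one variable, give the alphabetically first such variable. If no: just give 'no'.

Steps 1,2: B(r=x,w=x) vs A(r=y,w=y). No conflict.
Steps 2,3: same thread (A). No race.
Steps 3,4: same thread (A). No race.
Steps 4,5: same thread (A). No race.
Steps 5,6: A(r=-,w=x) vs B(r=-,w=y). No conflict.

Answer: no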